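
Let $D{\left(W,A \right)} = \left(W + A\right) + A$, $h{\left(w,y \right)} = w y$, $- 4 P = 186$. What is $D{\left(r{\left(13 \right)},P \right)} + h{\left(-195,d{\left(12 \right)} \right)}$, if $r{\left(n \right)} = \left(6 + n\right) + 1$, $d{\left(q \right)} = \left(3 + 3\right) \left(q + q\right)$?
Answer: $-28153$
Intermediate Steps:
$P = - \frac{93}{2}$ ($P = \left(- \frac{1}{4}\right) 186 = - \frac{93}{2} \approx -46.5$)
$d{\left(q \right)} = 12 q$ ($d{\left(q \right)} = 6 \cdot 2 q = 12 q$)
$r{\left(n \right)} = 7 + n$
$D{\left(W,A \right)} = W + 2 A$ ($D{\left(W,A \right)} = \left(A + W\right) + A = W + 2 A$)
$D{\left(r{\left(13 \right)},P \right)} + h{\left(-195,d{\left(12 \right)} \right)} = \left(\left(7 + 13\right) + 2 \left(- \frac{93}{2}\right)\right) - 195 \cdot 12 \cdot 12 = \left(20 - 93\right) - 28080 = -73 - 28080 = -28153$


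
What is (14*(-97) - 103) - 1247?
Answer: -2708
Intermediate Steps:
(14*(-97) - 103) - 1247 = (-1358 - 103) - 1247 = -1461 - 1247 = -2708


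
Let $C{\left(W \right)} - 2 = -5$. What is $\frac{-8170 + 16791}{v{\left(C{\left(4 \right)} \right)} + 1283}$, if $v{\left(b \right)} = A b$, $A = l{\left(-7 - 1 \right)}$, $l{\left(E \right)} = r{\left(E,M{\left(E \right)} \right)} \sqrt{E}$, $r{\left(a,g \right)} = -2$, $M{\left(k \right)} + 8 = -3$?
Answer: $\frac{11060743}{1646377} - \frac{103452 i \sqrt{2}}{1646377} \approx 6.7182 - 0.088864 i$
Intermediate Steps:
$M{\left(k \right)} = -11$ ($M{\left(k \right)} = -8 - 3 = -11$)
$C{\left(W \right)} = -3$ ($C{\left(W \right)} = 2 - 5 = -3$)
$l{\left(E \right)} = - 2 \sqrt{E}$
$A = - 4 i \sqrt{2}$ ($A = - 2 \sqrt{-7 - 1} = - 2 \sqrt{-8} = - 2 \cdot 2 i \sqrt{2} = - 4 i \sqrt{2} \approx - 5.6569 i$)
$v{\left(b \right)} = - 4 i b \sqrt{2}$ ($v{\left(b \right)} = - 4 i \sqrt{2} b = - 4 i b \sqrt{2}$)
$\frac{-8170 + 16791}{v{\left(C{\left(4 \right)} \right)} + 1283} = \frac{-8170 + 16791}{\left(-4\right) i \left(-3\right) \sqrt{2} + 1283} = \frac{8621}{12 i \sqrt{2} + 1283} = \frac{8621}{1283 + 12 i \sqrt{2}}$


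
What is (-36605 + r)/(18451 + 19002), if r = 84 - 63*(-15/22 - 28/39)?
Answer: -10419785/10711558 ≈ -0.97276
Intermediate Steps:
r = 49245/286 (r = 84 - 63*(-15*1/22 - 28*1/39) = 84 - 63*(-15/22 - 28/39) = 84 - 63*(-1201/858) = 84 + 25221/286 = 49245/286 ≈ 172.19)
(-36605 + r)/(18451 + 19002) = (-36605 + 49245/286)/(18451 + 19002) = -10419785/286/37453 = -10419785/286*1/37453 = -10419785/10711558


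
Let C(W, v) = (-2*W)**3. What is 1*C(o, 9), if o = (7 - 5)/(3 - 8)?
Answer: 64/125 ≈ 0.51200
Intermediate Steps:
o = -2/5 (o = 2/(-5) = 2*(-1/5) = -2/5 ≈ -0.40000)
C(W, v) = -8*W**3
1*C(o, 9) = 1*(-8*(-2/5)**3) = 1*(-8*(-8/125)) = 1*(64/125) = 64/125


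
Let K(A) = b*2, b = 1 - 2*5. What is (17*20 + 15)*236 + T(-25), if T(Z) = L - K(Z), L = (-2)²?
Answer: 83802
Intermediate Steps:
b = -9 (b = 1 - 10 = -9)
K(A) = -18 (K(A) = -9*2 = -18)
L = 4
T(Z) = 22 (T(Z) = 4 - 1*(-18) = 4 + 18 = 22)
(17*20 + 15)*236 + T(-25) = (17*20 + 15)*236 + 22 = (340 + 15)*236 + 22 = 355*236 + 22 = 83780 + 22 = 83802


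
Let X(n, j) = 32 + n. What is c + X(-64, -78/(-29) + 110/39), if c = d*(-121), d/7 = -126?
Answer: 106690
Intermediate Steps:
d = -882 (d = 7*(-126) = -882)
c = 106722 (c = -882*(-121) = 106722)
c + X(-64, -78/(-29) + 110/39) = 106722 + (32 - 64) = 106722 - 32 = 106690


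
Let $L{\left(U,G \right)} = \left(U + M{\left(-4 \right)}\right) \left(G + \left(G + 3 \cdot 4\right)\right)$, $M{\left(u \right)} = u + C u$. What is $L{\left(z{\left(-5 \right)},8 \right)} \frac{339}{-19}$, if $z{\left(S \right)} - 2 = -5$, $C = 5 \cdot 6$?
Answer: $\frac{1205484}{19} \approx 63447.0$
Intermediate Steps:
$C = 30$
$M{\left(u \right)} = 31 u$ ($M{\left(u \right)} = u + 30 u = 31 u$)
$z{\left(S \right)} = -3$ ($z{\left(S \right)} = 2 - 5 = -3$)
$L{\left(U,G \right)} = \left(-124 + U\right) \left(12 + 2 G\right)$ ($L{\left(U,G \right)} = \left(U + 31 \left(-4\right)\right) \left(G + \left(G + 3 \cdot 4\right)\right) = \left(U - 124\right) \left(G + \left(G + 12\right)\right) = \left(-124 + U\right) \left(G + \left(12 + G\right)\right) = \left(-124 + U\right) \left(12 + 2 G\right)$)
$L{\left(z{\left(-5 \right)},8 \right)} \frac{339}{-19} = \left(-1488 - 1984 + 12 \left(-3\right) + 2 \cdot 8 \left(-3\right)\right) \frac{339}{-19} = \left(-1488 - 1984 - 36 - 48\right) 339 \left(- \frac{1}{19}\right) = \left(-3556\right) \left(- \frac{339}{19}\right) = \frac{1205484}{19}$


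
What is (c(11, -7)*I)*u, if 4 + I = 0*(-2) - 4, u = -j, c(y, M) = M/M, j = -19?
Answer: -152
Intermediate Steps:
c(y, M) = 1
u = 19 (u = -1*(-19) = 19)
I = -8 (I = -4 + (0*(-2) - 4) = -4 + (0 - 4) = -4 - 4 = -8)
(c(11, -7)*I)*u = (1*(-8))*19 = -8*19 = -152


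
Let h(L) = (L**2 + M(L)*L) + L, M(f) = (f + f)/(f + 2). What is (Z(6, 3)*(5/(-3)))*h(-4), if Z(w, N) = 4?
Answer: 80/3 ≈ 26.667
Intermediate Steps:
M(f) = 2*f/(2 + f) (M(f) = (2*f)/(2 + f) = 2*f/(2 + f))
h(L) = L + L**2 + 2*L**2/(2 + L) (h(L) = (L**2 + (2*L/(2 + L))*L) + L = (L**2 + 2*L**2/(2 + L)) + L = L + L**2 + 2*L**2/(2 + L))
(Z(6, 3)*(5/(-3)))*h(-4) = (4*(5/(-3)))*(-4*(2 + (-4)**2 + 5*(-4))/(2 - 4)) = (4*(5*(-1/3)))*(-4*(2 + 16 - 20)/(-2)) = (4*(-5/3))*(-4*(-1/2)*(-2)) = -20/3*(-4) = 80/3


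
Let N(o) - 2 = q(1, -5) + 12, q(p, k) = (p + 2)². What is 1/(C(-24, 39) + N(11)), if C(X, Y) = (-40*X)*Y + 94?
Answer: 1/37557 ≈ 2.6626e-5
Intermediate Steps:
q(p, k) = (2 + p)²
C(X, Y) = 94 - 40*X*Y (C(X, Y) = -40*X*Y + 94 = 94 - 40*X*Y)
N(o) = 23 (N(o) = 2 + ((2 + 1)² + 12) = 2 + (3² + 12) = 2 + (9 + 12) = 2 + 21 = 23)
1/(C(-24, 39) + N(11)) = 1/((94 - 40*(-24)*39) + 23) = 1/((94 + 37440) + 23) = 1/(37534 + 23) = 1/37557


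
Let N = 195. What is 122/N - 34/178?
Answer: 7543/17355 ≈ 0.43463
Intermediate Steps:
122/N - 34/178 = 122/195 - 34/178 = 122*(1/195) - 34*1/178 = 122/195 - 17/89 = 7543/17355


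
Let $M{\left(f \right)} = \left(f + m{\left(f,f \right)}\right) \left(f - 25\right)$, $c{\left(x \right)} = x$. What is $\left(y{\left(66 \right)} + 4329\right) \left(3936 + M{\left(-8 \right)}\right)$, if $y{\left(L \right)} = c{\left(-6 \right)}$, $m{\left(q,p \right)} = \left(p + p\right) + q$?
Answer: $21580416$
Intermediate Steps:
$m{\left(q,p \right)} = q + 2 p$ ($m{\left(q,p \right)} = 2 p + q = q + 2 p$)
$M{\left(f \right)} = 4 f \left(-25 + f\right)$ ($M{\left(f \right)} = \left(f + \left(f + 2 f\right)\right) \left(f - 25\right) = \left(f + 3 f\right) \left(-25 + f\right) = 4 f \left(-25 + f\right)$)
$y{\left(L \right)} = -6$
$\left(y{\left(66 \right)} + 4329\right) \left(3936 + M{\left(-8 \right)}\right) = \left(-6 + 4329\right) \left(3936 + 4 \left(-8\right) \left(-25 - 8\right)\right) = 4323 \left(3936 + 4 \left(-8\right) \left(-33\right)\right) = 4323 \left(3936 + 1056\right) = 4323 \cdot 4992 = 21580416$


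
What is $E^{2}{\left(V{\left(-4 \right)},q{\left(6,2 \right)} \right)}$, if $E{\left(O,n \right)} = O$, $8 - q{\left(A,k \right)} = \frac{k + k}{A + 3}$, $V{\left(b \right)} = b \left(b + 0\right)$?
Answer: $256$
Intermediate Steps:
$V{\left(b \right)} = b^{2}$ ($V{\left(b \right)} = b b = b^{2}$)
$q{\left(A,k \right)} = 8 - \frac{2 k}{3 + A}$ ($q{\left(A,k \right)} = 8 - \frac{k + k}{A + 3} = 8 - \frac{2 k}{3 + A}$)
$E^{2}{\left(V{\left(-4 \right)},q{\left(6,2 \right)} \right)} = \left(\left(-4\right)^{2}\right)^{2} = 16^{2} = 256$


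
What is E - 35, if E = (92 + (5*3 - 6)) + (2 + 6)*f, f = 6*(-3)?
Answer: -78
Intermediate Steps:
f = -18
E = -43 (E = (92 + (5*3 - 6)) + (2 + 6)*(-18) = (92 + (15 - 6)) + 8*(-18) = (92 + 9) - 144 = 101 - 144 = -43)
E - 35 = -43 - 35 = -78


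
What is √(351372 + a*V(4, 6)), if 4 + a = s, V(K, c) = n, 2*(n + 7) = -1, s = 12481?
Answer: √1031178/2 ≈ 507.73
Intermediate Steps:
n = -15/2 (n = -7 + (½)*(-1) = -7 - ½ = -15/2 ≈ -7.5000)
V(K, c) = -15/2
a = 12477 (a = -4 + 12481 = 12477)
√(351372 + a*V(4, 6)) = √(351372 + 12477*(-15/2)) = √(351372 - 187155/2) = √(515589/2) = √1031178/2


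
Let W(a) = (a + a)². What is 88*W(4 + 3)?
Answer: 17248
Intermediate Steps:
W(a) = 4*a² (W(a) = (2*a)² = 4*a²)
88*W(4 + 3) = 88*(4*(4 + 3)²) = 88*(4*7²) = 88*(4*49) = 88*196 = 17248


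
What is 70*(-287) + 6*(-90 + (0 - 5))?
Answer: -20660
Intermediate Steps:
70*(-287) + 6*(-90 + (0 - 5)) = -20090 + 6*(-90 - 5) = -20090 + 6*(-95) = -20090 - 570 = -20660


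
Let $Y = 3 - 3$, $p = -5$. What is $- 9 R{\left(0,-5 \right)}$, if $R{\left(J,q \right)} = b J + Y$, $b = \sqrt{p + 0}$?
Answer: $0$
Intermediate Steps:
$b = i \sqrt{5}$ ($b = \sqrt{-5 + 0} = \sqrt{-5} = i \sqrt{5} \approx 2.2361 i$)
$Y = 0$ ($Y = 3 - 3 = 0$)
$R{\left(J,q \right)} = i J \sqrt{5}$ ($R{\left(J,q \right)} = i \sqrt{5} J + 0 = i J \sqrt{5} + 0 = i J \sqrt{5}$)
$- 9 R{\left(0,-5 \right)} = - 9 i 0 \sqrt{5} = \left(-9\right) 0 = 0$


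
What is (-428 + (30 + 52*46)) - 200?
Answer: 1794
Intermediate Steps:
(-428 + (30 + 52*46)) - 200 = (-428 + (30 + 2392)) - 200 = (-428 + 2422) - 200 = 1994 - 200 = 1794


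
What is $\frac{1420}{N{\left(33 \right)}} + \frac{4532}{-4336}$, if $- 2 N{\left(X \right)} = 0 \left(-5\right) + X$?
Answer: $- \frac{3115949}{35772} \approx -87.106$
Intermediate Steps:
$N{\left(X \right)} = - \frac{X}{2}$ ($N{\left(X \right)} = - \frac{0 \left(-5\right) + X}{2} = - \frac{0 + X}{2} = - \frac{X}{2}$)
$\frac{1420}{N{\left(33 \right)}} + \frac{4532}{-4336} = \frac{1420}{\left(- \frac{1}{2}\right) 33} + \frac{4532}{-4336} = \frac{1420}{- \frac{33}{2}} + 4532 \left(- \frac{1}{4336}\right) = 1420 \left(- \frac{2}{33}\right) - \frac{1133}{1084} = - \frac{2840}{33} - \frac{1133}{1084} = - \frac{3115949}{35772}$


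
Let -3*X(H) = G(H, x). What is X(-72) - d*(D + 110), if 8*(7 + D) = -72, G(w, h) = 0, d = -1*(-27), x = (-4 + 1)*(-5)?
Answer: -2538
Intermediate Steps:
x = 15 (x = -3*(-5) = 15)
d = 27
X(H) = 0 (X(H) = -⅓*0 = 0)
D = -16 (D = -7 + (⅛)*(-72) = -7 - 9 = -16)
X(-72) - d*(D + 110) = 0 - 27*(-16 + 110) = 0 - 27*94 = 0 - 1*2538 = 0 - 2538 = -2538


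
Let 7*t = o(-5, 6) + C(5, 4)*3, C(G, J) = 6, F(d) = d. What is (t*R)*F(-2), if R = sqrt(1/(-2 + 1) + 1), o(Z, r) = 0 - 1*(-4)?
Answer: 0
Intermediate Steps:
o(Z, r) = 4 (o(Z, r) = 0 + 4 = 4)
R = 0 (R = sqrt(1/(-1) + 1) = sqrt(-1 + 1) = sqrt(0) = 0)
t = 22/7 (t = (4 + 6*3)/7 = (4 + 18)/7 = (1/7)*22 = 22/7 ≈ 3.1429)
(t*R)*F(-2) = ((22/7)*0)*(-2) = 0*(-2) = 0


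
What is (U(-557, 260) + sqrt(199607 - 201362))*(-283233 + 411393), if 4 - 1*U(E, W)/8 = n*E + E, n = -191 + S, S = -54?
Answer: -139339653120 + 384480*I*sqrt(195) ≈ -1.3934e+11 + 5.369e+6*I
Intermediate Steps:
n = -245 (n = -191 - 54 = -245)
U(E, W) = 32 + 1952*E (U(E, W) = 32 - 8*(-245*E + E) = 32 - (-1952)*E = 32 + 1952*E)
(U(-557, 260) + sqrt(199607 - 201362))*(-283233 + 411393) = ((32 + 1952*(-557)) + sqrt(199607 - 201362))*(-283233 + 411393) = ((32 - 1087264) + sqrt(-1755))*128160 = (-1087232 + 3*I*sqrt(195))*128160 = -139339653120 + 384480*I*sqrt(195)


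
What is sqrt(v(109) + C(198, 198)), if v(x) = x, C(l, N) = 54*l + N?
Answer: sqrt(10999) ≈ 104.88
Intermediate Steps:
C(l, N) = N + 54*l
sqrt(v(109) + C(198, 198)) = sqrt(109 + (198 + 54*198)) = sqrt(109 + (198 + 10692)) = sqrt(109 + 10890) = sqrt(10999)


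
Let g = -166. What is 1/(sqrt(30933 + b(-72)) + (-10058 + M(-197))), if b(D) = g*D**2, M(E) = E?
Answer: -10255/105994636 - 3*I*sqrt(92179)/105994636 ≈ -9.675e-5 - 8.5932e-6*I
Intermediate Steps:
b(D) = -166*D**2
1/(sqrt(30933 + b(-72)) + (-10058 + M(-197))) = 1/(sqrt(30933 - 166*(-72)**2) + (-10058 - 197)) = 1/(sqrt(30933 - 166*5184) - 10255) = 1/(sqrt(30933 - 860544) - 10255) = 1/(sqrt(-829611) - 10255) = 1/(3*I*sqrt(92179) - 10255) = 1/(-10255 + 3*I*sqrt(92179))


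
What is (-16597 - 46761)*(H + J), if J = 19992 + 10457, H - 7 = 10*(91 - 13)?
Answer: -1979050488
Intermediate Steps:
H = 787 (H = 7 + 10*(91 - 13) = 7 + 10*78 = 7 + 780 = 787)
J = 30449
(-16597 - 46761)*(H + J) = (-16597 - 46761)*(787 + 30449) = -63358*31236 = -1979050488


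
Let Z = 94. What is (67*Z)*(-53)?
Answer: -333794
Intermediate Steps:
(67*Z)*(-53) = (67*94)*(-53) = 6298*(-53) = -333794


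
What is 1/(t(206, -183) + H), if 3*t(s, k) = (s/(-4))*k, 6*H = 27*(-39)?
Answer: 1/2966 ≈ 0.00033715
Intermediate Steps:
H = -351/2 (H = (27*(-39))/6 = (⅙)*(-1053) = -351/2 ≈ -175.50)
t(s, k) = -k*s/12 (t(s, k) = ((s/(-4))*k)/3 = ((s*(-¼))*k)/3 = ((-s/4)*k)/3 = (-k*s/4)/3 = -k*s/12)
1/(t(206, -183) + H) = 1/(-1/12*(-183)*206 - 351/2) = 1/(6283/2 - 351/2) = 1/2966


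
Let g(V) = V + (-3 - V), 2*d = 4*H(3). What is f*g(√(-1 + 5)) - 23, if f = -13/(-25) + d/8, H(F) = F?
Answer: -2681/100 ≈ -26.810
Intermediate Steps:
d = 6 (d = (4*3)/2 = (½)*12 = 6)
g(V) = -3
f = 127/100 (f = -13/(-25) + 6/8 = -13*(-1/25) + 6*(⅛) = 13/25 + ¾ = 127/100 ≈ 1.2700)
f*g(√(-1 + 5)) - 23 = (127/100)*(-3) - 23 = -381/100 - 23 = -2681/100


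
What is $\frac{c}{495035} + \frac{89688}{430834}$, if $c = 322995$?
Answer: $\frac{18355592691}{21327790919} \approx 0.86064$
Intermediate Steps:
$\frac{c}{495035} + \frac{89688}{430834} = \frac{322995}{495035} + \frac{89688}{430834} = 322995 \cdot \frac{1}{495035} + 89688 \cdot \frac{1}{430834} = \frac{64599}{99007} + \frac{44844}{215417} = \frac{18355592691}{21327790919}$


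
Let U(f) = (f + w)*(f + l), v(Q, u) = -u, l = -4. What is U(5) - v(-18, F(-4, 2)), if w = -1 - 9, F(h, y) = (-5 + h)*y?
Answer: -23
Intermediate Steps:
F(h, y) = y*(-5 + h)
w = -10
U(f) = (-10 + f)*(-4 + f) (U(f) = (f - 10)*(f - 4) = (-10 + f)*(-4 + f))
U(5) - v(-18, F(-4, 2)) = (40 + 5² - 14*5) - (-1)*2*(-5 - 4) = (40 + 25 - 70) - (-1)*2*(-9) = -5 - (-1)*(-18) = -5 - 1*18 = -5 - 18 = -23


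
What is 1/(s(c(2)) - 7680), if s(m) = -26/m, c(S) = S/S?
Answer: -1/7706 ≈ -0.00012977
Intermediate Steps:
c(S) = 1
1/(s(c(2)) - 7680) = 1/(-26/1 - 7680) = 1/(-26*1 - 7680) = 1/(-26 - 7680) = 1/(-7706) = -1/7706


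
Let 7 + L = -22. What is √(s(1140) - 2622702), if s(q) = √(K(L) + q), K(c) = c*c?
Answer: √(-2622702 + √1981) ≈ 1619.5*I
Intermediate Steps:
L = -29 (L = -7 - 22 = -29)
K(c) = c²
s(q) = √(841 + q) (s(q) = √((-29)² + q) = √(841 + q))
√(s(1140) - 2622702) = √(√(841 + 1140) - 2622702) = √(√1981 - 2622702) = √(-2622702 + √1981)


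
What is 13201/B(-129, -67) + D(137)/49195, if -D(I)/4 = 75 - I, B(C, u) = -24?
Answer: -649417243/1180680 ≈ -550.04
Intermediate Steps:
D(I) = -300 + 4*I (D(I) = -4*(75 - I) = -300 + 4*I)
13201/B(-129, -67) + D(137)/49195 = 13201/(-24) + (-300 + 4*137)/49195 = 13201*(-1/24) + (-300 + 548)*(1/49195) = -13201/24 + 248*(1/49195) = -13201/24 + 248/49195 = -649417243/1180680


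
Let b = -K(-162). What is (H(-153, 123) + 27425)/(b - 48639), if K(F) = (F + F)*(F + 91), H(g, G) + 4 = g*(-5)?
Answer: -28186/71643 ≈ -0.39342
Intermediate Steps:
H(g, G) = -4 - 5*g (H(g, G) = -4 + g*(-5) = -4 - 5*g)
K(F) = 2*F*(91 + F) (K(F) = (2*F)*(91 + F) = 2*F*(91 + F))
b = -23004 (b = -2*(-162)*(91 - 162) = -2*(-162)*(-71) = -1*23004 = -23004)
(H(-153, 123) + 27425)/(b - 48639) = ((-4 - 5*(-153)) + 27425)/(-23004 - 48639) = ((-4 + 765) + 27425)/(-71643) = (761 + 27425)*(-1/71643) = 28186*(-1/71643) = -28186/71643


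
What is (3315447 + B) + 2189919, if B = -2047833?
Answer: 3457533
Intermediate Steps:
(3315447 + B) + 2189919 = (3315447 - 2047833) + 2189919 = 1267614 + 2189919 = 3457533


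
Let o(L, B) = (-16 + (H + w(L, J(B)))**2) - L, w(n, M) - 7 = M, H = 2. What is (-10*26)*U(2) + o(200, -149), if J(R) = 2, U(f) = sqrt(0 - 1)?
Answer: -95 - 260*I ≈ -95.0 - 260.0*I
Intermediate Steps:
U(f) = I (U(f) = sqrt(-1) = I)
w(n, M) = 7 + M
o(L, B) = 105 - L (o(L, B) = (-16 + (2 + (7 + 2))**2) - L = (-16 + (2 + 9)**2) - L = (-16 + 11**2) - L = (-16 + 121) - L = 105 - L)
(-10*26)*U(2) + o(200, -149) = (-10*26)*I + (105 - 1*200) = -260*I + (105 - 200) = -260*I - 95 = -95 - 260*I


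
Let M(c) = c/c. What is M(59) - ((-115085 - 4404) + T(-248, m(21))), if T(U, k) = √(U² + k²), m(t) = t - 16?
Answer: 119490 - √61529 ≈ 1.1924e+5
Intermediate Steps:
M(c) = 1
m(t) = -16 + t
M(59) - ((-115085 - 4404) + T(-248, m(21))) = 1 - ((-115085 - 4404) + √((-248)² + (-16 + 21)²)) = 1 - (-119489 + √(61504 + 5²)) = 1 - (-119489 + √(61504 + 25)) = 1 - (-119489 + √61529) = 1 + (119489 - √61529) = 119490 - √61529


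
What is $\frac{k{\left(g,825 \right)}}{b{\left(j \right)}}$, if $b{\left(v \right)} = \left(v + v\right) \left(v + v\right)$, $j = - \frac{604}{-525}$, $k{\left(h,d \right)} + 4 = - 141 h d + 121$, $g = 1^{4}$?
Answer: $- \frac{2001864375}{91204} \approx -21949.0$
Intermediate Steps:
$g = 1$
$k{\left(h,d \right)} = 117 - 141 d h$ ($k{\left(h,d \right)} = -4 + \left(- 141 h d + 121\right) = -4 - \left(-121 + 141 d h\right) = 117 - 141 d h$)
$j = \frac{604}{525}$ ($j = \left(-604\right) \left(- \frac{1}{525}\right) = \frac{604}{525} \approx 1.1505$)
$b{\left(v \right)} = 4 v^{2}$ ($b{\left(v \right)} = 2 v 2 v = 4 v^{2}$)
$\frac{k{\left(g,825 \right)}}{b{\left(j \right)}} = \frac{117 - 116325 \cdot 1}{4 \left(\frac{604}{525}\right)^{2}} = \frac{117 - 116325}{4 \cdot \frac{364816}{275625}} = - \frac{116208}{\frac{1459264}{275625}} = \left(-116208\right) \frac{275625}{1459264} = - \frac{2001864375}{91204}$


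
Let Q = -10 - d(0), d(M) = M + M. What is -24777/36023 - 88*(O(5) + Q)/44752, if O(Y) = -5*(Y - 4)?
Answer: -132658743/201512662 ≈ -0.65831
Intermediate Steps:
d(M) = 2*M
O(Y) = 20 - 5*Y (O(Y) = -5*(-4 + Y) = 20 - 5*Y)
Q = -10 (Q = -10 - 2*0 = -10 - 1*0 = -10 + 0 = -10)
-24777/36023 - 88*(O(5) + Q)/44752 = -24777/36023 - 88*((20 - 5*5) - 10)/44752 = -24777*1/36023 - 88*((20 - 25) - 10)*(1/44752) = -24777/36023 - 88*(-5 - 10)*(1/44752) = -24777/36023 - 88*(-15)*(1/44752) = -24777/36023 + 1320*(1/44752) = -24777/36023 + 165/5594 = -132658743/201512662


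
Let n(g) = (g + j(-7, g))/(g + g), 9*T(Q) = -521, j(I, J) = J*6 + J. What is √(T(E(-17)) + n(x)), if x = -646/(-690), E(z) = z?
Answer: I*√485/3 ≈ 7.3409*I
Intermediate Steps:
x = 323/345 (x = -646*(-1/690) = 323/345 ≈ 0.93623)
j(I, J) = 7*J (j(I, J) = 6*J + J = 7*J)
T(Q) = -521/9 (T(Q) = (⅑)*(-521) = -521/9)
n(g) = 4 (n(g) = (g + 7*g)/(g + g) = (8*g)/((2*g)) = (8*g)*(1/(2*g)) = 4)
√(T(E(-17)) + n(x)) = √(-521/9 + 4) = √(-485/9) = I*√485/3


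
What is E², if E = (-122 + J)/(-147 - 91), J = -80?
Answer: 10201/14161 ≈ 0.72036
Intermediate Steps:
E = 101/119 (E = (-122 - 80)/(-147 - 91) = -202/(-238) = -202*(-1/238) = 101/119 ≈ 0.84874)
E² = (101/119)² = 10201/14161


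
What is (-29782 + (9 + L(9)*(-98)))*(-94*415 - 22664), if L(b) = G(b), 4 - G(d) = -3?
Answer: 1878528366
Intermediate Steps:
G(d) = 7 (G(d) = 4 - 1*(-3) = 4 + 3 = 7)
L(b) = 7
(-29782 + (9 + L(9)*(-98)))*(-94*415 - 22664) = (-29782 + (9 + 7*(-98)))*(-94*415 - 22664) = (-29782 + (9 - 686))*(-39010 - 22664) = (-29782 - 677)*(-61674) = -30459*(-61674) = 1878528366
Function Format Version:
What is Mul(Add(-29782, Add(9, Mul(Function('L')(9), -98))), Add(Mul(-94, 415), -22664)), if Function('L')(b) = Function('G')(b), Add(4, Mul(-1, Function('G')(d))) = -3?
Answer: 1878528366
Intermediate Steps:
Function('G')(d) = 7 (Function('G')(d) = Add(4, Mul(-1, -3)) = Add(4, 3) = 7)
Function('L')(b) = 7
Mul(Add(-29782, Add(9, Mul(Function('L')(9), -98))), Add(Mul(-94, 415), -22664)) = Mul(Add(-29782, Add(9, Mul(7, -98))), Add(Mul(-94, 415), -22664)) = Mul(Add(-29782, Add(9, -686)), Add(-39010, -22664)) = Mul(Add(-29782, -677), -61674) = Mul(-30459, -61674) = 1878528366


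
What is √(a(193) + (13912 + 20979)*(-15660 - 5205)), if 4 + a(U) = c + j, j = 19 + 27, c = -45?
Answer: I*√728000718 ≈ 26982.0*I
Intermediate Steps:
j = 46
a(U) = -3 (a(U) = -4 + (-45 + 46) = -4 + 1 = -3)
√(a(193) + (13912 + 20979)*(-15660 - 5205)) = √(-3 + (13912 + 20979)*(-15660 - 5205)) = √(-3 + 34891*(-20865)) = √(-3 - 728000715) = √(-728000718) = I*√728000718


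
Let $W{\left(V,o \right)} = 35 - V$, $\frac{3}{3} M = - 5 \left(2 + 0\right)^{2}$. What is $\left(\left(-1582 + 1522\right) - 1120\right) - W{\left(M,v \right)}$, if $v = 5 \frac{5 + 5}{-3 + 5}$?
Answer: $-1235$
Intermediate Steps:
$M = -20$ ($M = - 5 \left(2 + 0\right)^{2} = - 5 \cdot 2^{2} = \left(-5\right) 4 = -20$)
$v = 25$ ($v = 5 \cdot \frac{10}{2} = 5 \cdot 10 \cdot \frac{1}{2} = 5 \cdot 5 = 25$)
$\left(\left(-1582 + 1522\right) - 1120\right) - W{\left(M,v \right)} = \left(\left(-1582 + 1522\right) - 1120\right) - \left(35 - -20\right) = \left(-60 - 1120\right) - \left(35 + 20\right) = -1180 - 55 = -1235$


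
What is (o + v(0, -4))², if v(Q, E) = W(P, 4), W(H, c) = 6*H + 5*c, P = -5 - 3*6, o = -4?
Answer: 14884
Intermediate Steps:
P = -23 (P = -5 - 18 = -23)
W(H, c) = 5*c + 6*H
v(Q, E) = -118 (v(Q, E) = 5*4 + 6*(-23) = 20 - 138 = -118)
(o + v(0, -4))² = (-4 - 118)² = (-122)² = 14884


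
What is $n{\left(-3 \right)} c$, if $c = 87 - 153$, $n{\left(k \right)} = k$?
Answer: $198$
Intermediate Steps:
$c = -66$ ($c = 87 - 153 = -66$)
$n{\left(-3 \right)} c = \left(-3\right) \left(-66\right) = 198$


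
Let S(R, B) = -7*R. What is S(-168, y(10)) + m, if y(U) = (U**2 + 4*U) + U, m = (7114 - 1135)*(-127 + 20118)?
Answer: 119527365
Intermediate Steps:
m = 119526189 (m = 5979*19991 = 119526189)
y(U) = U**2 + 5*U
S(-168, y(10)) + m = -7*(-168) + 119526189 = 1176 + 119526189 = 119527365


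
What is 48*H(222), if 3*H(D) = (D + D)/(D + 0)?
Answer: 32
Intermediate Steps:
H(D) = ⅔ (H(D) = ((D + D)/(D + 0))/3 = ((2*D)/D)/3 = (⅓)*2 = ⅔)
48*H(222) = 48*(⅔) = 32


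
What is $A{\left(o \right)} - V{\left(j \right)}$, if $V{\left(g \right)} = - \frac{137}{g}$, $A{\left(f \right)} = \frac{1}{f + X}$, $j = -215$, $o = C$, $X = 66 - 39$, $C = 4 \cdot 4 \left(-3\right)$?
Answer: $- \frac{3092}{4515} \approx -0.68483$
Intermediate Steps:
$C = -48$ ($C = 16 \left(-3\right) = -48$)
$X = 27$ ($X = 66 - 39 = 27$)
$o = -48$
$A{\left(f \right)} = \frac{1}{27 + f}$ ($A{\left(f \right)} = \frac{1}{f + 27} = \frac{1}{27 + f}$)
$A{\left(o \right)} - V{\left(j \right)} = \frac{1}{27 - 48} - - \frac{137}{-215} = \frac{1}{-21} - \left(-137\right) \left(- \frac{1}{215}\right) = - \frac{1}{21} - \frac{137}{215} = - \frac{3092}{4515}$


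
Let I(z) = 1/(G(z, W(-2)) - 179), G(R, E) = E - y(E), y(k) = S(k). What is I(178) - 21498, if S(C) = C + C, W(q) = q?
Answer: -3805147/177 ≈ -21498.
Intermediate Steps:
S(C) = 2*C
y(k) = 2*k
G(R, E) = -E (G(R, E) = E - 2*E = -E)
I(z) = -1/177 (I(z) = 1/(-1*(-2) - 179) = 1/(2 - 179) = 1/(-177) = -1/177)
I(178) - 21498 = -1/177 - 21498 = -3805147/177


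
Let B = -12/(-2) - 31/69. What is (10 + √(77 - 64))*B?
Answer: 3830/69 + 383*√13/69 ≈ 75.521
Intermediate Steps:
B = 383/69 (B = -12*(-½) - 31*1/69 = 6 - 31/69 = 383/69 ≈ 5.5507)
(10 + √(77 - 64))*B = (10 + √(77 - 64))*(383/69) = (10 + √13)*(383/69) = 3830/69 + 383*√13/69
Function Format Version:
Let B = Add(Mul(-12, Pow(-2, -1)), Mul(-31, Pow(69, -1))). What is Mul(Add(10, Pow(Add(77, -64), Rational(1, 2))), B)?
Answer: Add(Rational(3830, 69), Mul(Rational(383, 69), Pow(13, Rational(1, 2)))) ≈ 75.521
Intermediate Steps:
B = Rational(383, 69) (B = Add(Mul(-12, Rational(-1, 2)), Mul(-31, Rational(1, 69))) = Add(6, Rational(-31, 69)) = Rational(383, 69) ≈ 5.5507)
Mul(Add(10, Pow(Add(77, -64), Rational(1, 2))), B) = Mul(Add(10, Pow(Add(77, -64), Rational(1, 2))), Rational(383, 69)) = Mul(Add(10, Pow(13, Rational(1, 2))), Rational(383, 69)) = Add(Rational(3830, 69), Mul(Rational(383, 69), Pow(13, Rational(1, 2))))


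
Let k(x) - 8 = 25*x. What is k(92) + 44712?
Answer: 47020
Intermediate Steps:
k(x) = 8 + 25*x
k(92) + 44712 = (8 + 25*92) + 44712 = (8 + 2300) + 44712 = 2308 + 44712 = 47020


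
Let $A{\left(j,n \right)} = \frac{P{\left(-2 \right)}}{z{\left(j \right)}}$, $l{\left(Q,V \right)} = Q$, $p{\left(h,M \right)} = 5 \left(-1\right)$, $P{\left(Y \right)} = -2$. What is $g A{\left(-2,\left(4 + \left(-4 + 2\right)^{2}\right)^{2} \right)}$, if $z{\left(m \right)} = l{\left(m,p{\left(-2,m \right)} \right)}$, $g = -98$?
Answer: $-98$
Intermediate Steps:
$p{\left(h,M \right)} = -5$
$z{\left(m \right)} = m$
$A{\left(j,n \right)} = - \frac{2}{j}$
$g A{\left(-2,\left(4 + \left(-4 + 2\right)^{2}\right)^{2} \right)} = - 98 \left(- \frac{2}{-2}\right) = - 98 \left(\left(-2\right) \left(- \frac{1}{2}\right)\right) = \left(-98\right) 1 = -98$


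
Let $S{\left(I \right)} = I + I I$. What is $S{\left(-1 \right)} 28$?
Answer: $0$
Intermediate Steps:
$S{\left(I \right)} = I + I^{2}$
$S{\left(-1 \right)} 28 = - (1 - 1) 28 = \left(-1\right) 0 \cdot 28 = 0 \cdot 28 = 0$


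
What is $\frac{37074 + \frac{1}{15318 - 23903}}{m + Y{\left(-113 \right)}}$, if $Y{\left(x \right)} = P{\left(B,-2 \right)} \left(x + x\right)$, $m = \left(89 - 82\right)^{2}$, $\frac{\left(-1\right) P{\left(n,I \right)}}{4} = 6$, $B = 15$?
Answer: $\frac{318280289}{46985705} \approx 6.774$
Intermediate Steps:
$P{\left(n,I \right)} = -24$ ($P{\left(n,I \right)} = \left(-4\right) 6 = -24$)
$m = 49$ ($m = 7^{2} = 49$)
$Y{\left(x \right)} = - 48 x$ ($Y{\left(x \right)} = - 24 \left(x + x\right) = - 24 \cdot 2 x = - 48 x$)
$\frac{37074 + \frac{1}{15318 - 23903}}{m + Y{\left(-113 \right)}} = \frac{37074 + \frac{1}{15318 - 23903}}{49 - -5424} = \frac{37074 + \frac{1}{-8585}}{49 + 5424} = \frac{37074 - \frac{1}{8585}}{5473} = \frac{318280289}{8585} \cdot \frac{1}{5473} = \frac{318280289}{46985705}$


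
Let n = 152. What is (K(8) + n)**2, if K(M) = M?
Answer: 25600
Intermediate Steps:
(K(8) + n)**2 = (8 + 152)**2 = 160**2 = 25600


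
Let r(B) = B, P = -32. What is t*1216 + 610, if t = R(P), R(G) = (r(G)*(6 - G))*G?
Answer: 47317602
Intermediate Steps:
R(G) = G²*(6 - G) (R(G) = (G*(6 - G))*G = G²*(6 - G))
t = 38912 (t = (-32)²*(6 - 1*(-32)) = 1024*(6 + 32) = 1024*38 = 38912)
t*1216 + 610 = 38912*1216 + 610 = 47316992 + 610 = 47317602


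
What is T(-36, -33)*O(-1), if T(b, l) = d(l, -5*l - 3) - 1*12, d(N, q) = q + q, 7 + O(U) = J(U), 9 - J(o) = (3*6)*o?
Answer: 6240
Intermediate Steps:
J(o) = 9 - 18*o (J(o) = 9 - 3*6*o = 9 - 18*o)
O(U) = 2 - 18*U (O(U) = -7 + (9 - 18*U) = 2 - 18*U)
d(N, q) = 2*q
T(b, l) = -18 - 10*l (T(b, l) = 2*(-5*l - 3) - 1*12 = 2*(-3 - 5*l) - 12 = (-6 - 10*l) - 12 = -18 - 10*l)
T(-36, -33)*O(-1) = (-18 - 10*(-33))*(2 - 18*(-1)) = (-18 + 330)*(2 + 18) = 312*20 = 6240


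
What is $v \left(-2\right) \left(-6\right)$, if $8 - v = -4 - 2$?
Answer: $168$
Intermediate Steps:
$v = 14$ ($v = 8 - \left(-4 - 2\right) = 8 - -6 = 8 + 6 = 14$)
$v \left(-2\right) \left(-6\right) = 14 \left(-2\right) \left(-6\right) = \left(-28\right) \left(-6\right) = 168$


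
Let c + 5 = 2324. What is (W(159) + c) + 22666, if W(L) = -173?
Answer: 24812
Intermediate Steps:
c = 2319 (c = -5 + 2324 = 2319)
(W(159) + c) + 22666 = (-173 + 2319) + 22666 = 2146 + 22666 = 24812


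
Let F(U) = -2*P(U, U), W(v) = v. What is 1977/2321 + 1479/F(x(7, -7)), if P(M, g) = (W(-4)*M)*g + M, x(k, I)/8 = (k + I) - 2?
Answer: 7544919/4827680 ≈ 1.5628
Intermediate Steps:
x(k, I) = -16 + 8*I + 8*k (x(k, I) = 8*((k + I) - 2) = 8*((I + k) - 2) = 8*(-2 + I + k) = -16 + 8*I + 8*k)
P(M, g) = M - 4*M*g (P(M, g) = (-4*M)*g + M = -4*M*g + M = M - 4*M*g)
F(U) = -2*U*(1 - 4*U)
1977/2321 + 1479/F(x(7, -7)) = 1977/2321 + 1479/((2*(-16 + 8*(-7) + 8*7)*(-1 + 4*(-16 + 8*(-7) + 8*7)))) = 1977*(1/2321) + 1479/((2*(-16 - 56 + 56)*(-1 + 4*(-16 - 56 + 56)))) = 1977/2321 + 1479/((2*(-16)*(-1 + 4*(-16)))) = 1977/2321 + 1479/((2*(-16)*(-1 - 64))) = 1977/2321 + 1479/((2*(-16)*(-65))) = 1977/2321 + 1479/2080 = 7544919/4827680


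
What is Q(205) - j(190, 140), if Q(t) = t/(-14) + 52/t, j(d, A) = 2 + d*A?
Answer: -76389037/2870 ≈ -26616.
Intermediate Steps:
j(d, A) = 2 + A*d
Q(t) = 52/t - t/14 (Q(t) = t*(-1/14) + 52/t = -t/14 + 52/t = 52/t - t/14)
Q(205) - j(190, 140) = (52/205 - 1/14*205) - (2 + 140*190) = (52*(1/205) - 205/14) - (2 + 26600) = (52/205 - 205/14) - 1*26602 = -41297/2870 - 26602 = -76389037/2870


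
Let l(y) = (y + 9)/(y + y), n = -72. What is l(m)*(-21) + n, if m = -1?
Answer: 12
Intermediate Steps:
l(y) = (9 + y)/(2*y) (l(y) = (9 + y)/((2*y)) = (9 + y)*(1/(2*y)) = (9 + y)/(2*y))
l(m)*(-21) + n = ((½)*(9 - 1)/(-1))*(-21) - 72 = ((½)*(-1)*8)*(-21) - 72 = -4*(-21) - 72 = 84 - 72 = 12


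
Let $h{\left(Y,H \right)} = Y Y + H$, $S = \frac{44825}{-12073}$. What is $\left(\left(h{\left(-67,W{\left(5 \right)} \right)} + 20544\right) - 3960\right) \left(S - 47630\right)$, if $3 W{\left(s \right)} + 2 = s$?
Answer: $- \frac{12119274169310}{12073} \approx -1.0038 \cdot 10^{9}$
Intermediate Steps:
$W{\left(s \right)} = - \frac{2}{3} + \frac{s}{3}$
$S = - \frac{44825}{12073}$ ($S = 44825 \left(- \frac{1}{12073}\right) = - \frac{44825}{12073} \approx -3.7128$)
$h{\left(Y,H \right)} = H + Y^{2}$ ($h{\left(Y,H \right)} = Y^{2} + H = H + Y^{2}$)
$\left(\left(h{\left(-67,W{\left(5 \right)} \right)} + 20544\right) - 3960\right) \left(S - 47630\right) = \left(\left(\left(\left(- \frac{2}{3} + \frac{1}{3} \cdot 5\right) + \left(-67\right)^{2}\right) + 20544\right) - 3960\right) \left(- \frac{44825}{12073} - 47630\right) = \left(\left(\left(\left(- \frac{2}{3} + \frac{5}{3}\right) + 4489\right) + 20544\right) - 3960\right) \left(- \frac{575081815}{12073}\right) = \left(\left(\left(1 + 4489\right) + 20544\right) - 3960\right) \left(- \frac{575081815}{12073}\right) = \left(\left(4490 + 20544\right) - 3960\right) \left(- \frac{575081815}{12073}\right) = \left(25034 - 3960\right) \left(- \frac{575081815}{12073}\right) = 21074 \left(- \frac{575081815}{12073}\right) = - \frac{12119274169310}{12073}$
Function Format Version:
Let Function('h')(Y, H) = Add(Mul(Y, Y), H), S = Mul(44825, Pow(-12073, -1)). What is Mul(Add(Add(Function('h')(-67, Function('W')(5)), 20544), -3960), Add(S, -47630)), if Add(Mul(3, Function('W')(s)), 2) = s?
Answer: Rational(-12119274169310, 12073) ≈ -1.0038e+9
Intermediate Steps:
Function('W')(s) = Add(Rational(-2, 3), Mul(Rational(1, 3), s))
S = Rational(-44825, 12073) (S = Mul(44825, Rational(-1, 12073)) = Rational(-44825, 12073) ≈ -3.7128)
Function('h')(Y, H) = Add(H, Pow(Y, 2)) (Function('h')(Y, H) = Add(Pow(Y, 2), H) = Add(H, Pow(Y, 2)))
Mul(Add(Add(Function('h')(-67, Function('W')(5)), 20544), -3960), Add(S, -47630)) = Mul(Add(Add(Add(Add(Rational(-2, 3), Mul(Rational(1, 3), 5)), Pow(-67, 2)), 20544), -3960), Add(Rational(-44825, 12073), -47630)) = Mul(Add(Add(Add(Add(Rational(-2, 3), Rational(5, 3)), 4489), 20544), -3960), Rational(-575081815, 12073)) = Mul(Add(Add(Add(1, 4489), 20544), -3960), Rational(-575081815, 12073)) = Mul(Add(Add(4490, 20544), -3960), Rational(-575081815, 12073)) = Mul(Add(25034, -3960), Rational(-575081815, 12073)) = Mul(21074, Rational(-575081815, 12073)) = Rational(-12119274169310, 12073)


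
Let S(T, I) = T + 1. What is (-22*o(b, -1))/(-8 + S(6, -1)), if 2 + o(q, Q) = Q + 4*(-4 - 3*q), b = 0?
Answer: -418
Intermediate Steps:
S(T, I) = 1 + T
o(q, Q) = -18 + Q - 12*q (o(q, Q) = -2 + (Q + 4*(-4 - 3*q)) = -2 + (Q + (-16 - 12*q)) = -2 + (-16 + Q - 12*q) = -18 + Q - 12*q)
(-22*o(b, -1))/(-8 + S(6, -1)) = (-22*(-18 - 1 - 12*0))/(-8 + (1 + 6)) = (-22*(-18 - 1 + 0))/(-8 + 7) = -22*(-19)/(-1) = 418*(-1) = -418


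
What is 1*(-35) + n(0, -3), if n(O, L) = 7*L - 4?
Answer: -60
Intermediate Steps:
n(O, L) = -4 + 7*L
1*(-35) + n(0, -3) = 1*(-35) + (-4 + 7*(-3)) = -35 + (-4 - 21) = -35 - 25 = -60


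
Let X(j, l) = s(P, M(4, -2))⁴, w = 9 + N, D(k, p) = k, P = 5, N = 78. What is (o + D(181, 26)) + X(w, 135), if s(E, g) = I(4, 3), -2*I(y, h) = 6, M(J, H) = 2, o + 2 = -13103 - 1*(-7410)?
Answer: -5433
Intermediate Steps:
o = -5695 (o = -2 + (-13103 - 1*(-7410)) = -2 + (-13103 + 7410) = -2 - 5693 = -5695)
I(y, h) = -3 (I(y, h) = -½*6 = -3)
s(E, g) = -3
w = 87 (w = 9 + 78 = 87)
X(j, l) = 81 (X(j, l) = (-3)⁴ = 81)
(o + D(181, 26)) + X(w, 135) = (-5695 + 181) + 81 = -5514 + 81 = -5433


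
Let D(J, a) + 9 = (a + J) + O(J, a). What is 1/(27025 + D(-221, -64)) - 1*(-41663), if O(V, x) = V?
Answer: 1104486131/26510 ≈ 41663.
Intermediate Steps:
D(J, a) = -9 + a + 2*J (D(J, a) = -9 + ((a + J) + J) = -9 + ((J + a) + J) = -9 + (a + 2*J) = -9 + a + 2*J)
1/(27025 + D(-221, -64)) - 1*(-41663) = 1/(27025 + (-9 - 64 + 2*(-221))) - 1*(-41663) = 1/(27025 + (-9 - 64 - 442)) + 41663 = 1/(27025 - 515) + 41663 = 1/26510 + 41663 = 1104486131/26510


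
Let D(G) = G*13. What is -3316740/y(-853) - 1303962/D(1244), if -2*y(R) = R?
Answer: -54194459073/6897358 ≈ -7857.3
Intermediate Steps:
D(G) = 13*G
y(R) = -R/2
-3316740/y(-853) - 1303962/D(1244) = -3316740/((-½*(-853))) - 1303962/(13*1244) = -3316740/853/2 - 1303962/16172 = -3316740*2/853 - 1303962*1/16172 = -6633480/853 - 651981/8086 = -54194459073/6897358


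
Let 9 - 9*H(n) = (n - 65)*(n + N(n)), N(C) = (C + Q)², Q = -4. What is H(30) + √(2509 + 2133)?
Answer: 24719/9 + √4642 ≈ 2814.7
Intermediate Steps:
N(C) = (-4 + C)² (N(C) = (C - 4)² = (-4 + C)²)
H(n) = 1 - (-65 + n)*(n + (-4 + n)²)/9 (H(n) = 1 - (n - 65)*(n + (-4 + n)²)/9 = 1 - (-65 + n)*(n + (-4 + n)²)/9)
H(30) + √(2509 + 2133) = (1049/9 + 8*30² - 157/3*30 - ⅑*30³) + √(2509 + 2133) = (1049/9 + 8*900 - 1570 - ⅑*27000) + √4642 = (1049/9 + 7200 - 1570 - 3000) + √4642 = 24719/9 + √4642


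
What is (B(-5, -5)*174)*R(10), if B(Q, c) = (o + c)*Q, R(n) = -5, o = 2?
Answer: -13050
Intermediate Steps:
B(Q, c) = Q*(2 + c) (B(Q, c) = (2 + c)*Q = Q*(2 + c))
(B(-5, -5)*174)*R(10) = (-5*(2 - 5)*174)*(-5) = (-5*(-3)*174)*(-5) = (15*174)*(-5) = 2610*(-5) = -13050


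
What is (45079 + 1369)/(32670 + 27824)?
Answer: 23224/30247 ≈ 0.76781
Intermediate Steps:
(45079 + 1369)/(32670 + 27824) = 46448/60494 = 46448*(1/60494) = 23224/30247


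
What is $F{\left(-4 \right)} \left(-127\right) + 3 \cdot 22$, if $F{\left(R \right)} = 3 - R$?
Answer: $-823$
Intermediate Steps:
$F{\left(-4 \right)} \left(-127\right) + 3 \cdot 22 = \left(3 - -4\right) \left(-127\right) + 3 \cdot 22 = \left(3 + 4\right) \left(-127\right) + 66 = 7 \left(-127\right) + 66 = -889 + 66 = -823$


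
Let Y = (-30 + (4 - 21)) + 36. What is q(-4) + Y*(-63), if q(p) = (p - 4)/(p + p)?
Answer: 694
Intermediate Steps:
Y = -11 (Y = (-30 - 17) + 36 = -47 + 36 = -11)
q(p) = (-4 + p)/(2*p) (q(p) = (-4 + p)/((2*p)) = (-4 + p)*(1/(2*p)) = (-4 + p)/(2*p))
q(-4) + Y*(-63) = (½)*(-4 - 4)/(-4) - 11*(-63) = (½)*(-¼)*(-8) + 693 = 1 + 693 = 694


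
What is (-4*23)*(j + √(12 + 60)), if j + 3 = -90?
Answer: 8556 - 552*√2 ≈ 7775.4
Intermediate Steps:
j = -93 (j = -3 - 90 = -93)
(-4*23)*(j + √(12 + 60)) = (-4*23)*(-93 + √(12 + 60)) = -92*(-93 + √72) = -92*(-93 + 6*√2) = 8556 - 552*√2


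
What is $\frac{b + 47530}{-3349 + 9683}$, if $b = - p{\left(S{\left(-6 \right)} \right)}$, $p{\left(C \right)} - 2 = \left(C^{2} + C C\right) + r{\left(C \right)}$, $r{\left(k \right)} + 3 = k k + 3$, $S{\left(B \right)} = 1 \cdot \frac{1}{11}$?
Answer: $\frac{5750885}{766414} \approx 7.5036$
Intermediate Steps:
$S{\left(B \right)} = \frac{1}{11}$ ($S{\left(B \right)} = 1 \cdot \frac{1}{11} = \frac{1}{11}$)
$r{\left(k \right)} = k^{2}$ ($r{\left(k \right)} = -3 + \left(k k + 3\right) = -3 + \left(k^{2} + 3\right) = -3 + \left(3 + k^{2}\right) = k^{2}$)
$p{\left(C \right)} = 2 + 3 C^{2}$ ($p{\left(C \right)} = 2 + \left(\left(C^{2} + C C\right) + C^{2}\right) = 2 + \left(\left(C^{2} + C^{2}\right) + C^{2}\right) = 2 + \left(2 C^{2} + C^{2}\right) = 2 + 3 C^{2}$)
$b = - \frac{245}{121}$ ($b = - (2 + \frac{3}{121}) = \left(-1\right) \frac{245}{121} = - \frac{245}{121} \approx -2.0248$)
$\frac{b + 47530}{-3349 + 9683} = \frac{- \frac{245}{121} + 47530}{-3349 + 9683} = \frac{5750885}{121 \cdot 6334} = \frac{5750885}{121} \cdot \frac{1}{6334} = \frac{5750885}{766414}$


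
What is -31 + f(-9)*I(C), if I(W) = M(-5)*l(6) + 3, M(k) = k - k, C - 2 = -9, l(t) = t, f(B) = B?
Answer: -58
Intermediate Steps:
C = -7 (C = 2 - 9 = -7)
M(k) = 0
I(W) = 3 (I(W) = 0*6 + 3 = 0 + 3 = 3)
-31 + f(-9)*I(C) = -31 - 9*3 = -31 - 27 = -58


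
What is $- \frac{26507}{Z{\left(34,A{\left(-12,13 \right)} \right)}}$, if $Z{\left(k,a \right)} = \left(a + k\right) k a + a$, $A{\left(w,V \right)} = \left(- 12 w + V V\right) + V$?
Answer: $- \frac{26507}{3990566} \approx -0.0066424$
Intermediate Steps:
$A{\left(w,V \right)} = V + V^{2} - 12 w$ ($A{\left(w,V \right)} = \left(- 12 w + V^{2}\right) + V = \left(V^{2} - 12 w\right) + V = V + V^{2} - 12 w$)
$Z{\left(k,a \right)} = a + a k \left(a + k\right)$ ($Z{\left(k,a \right)} = k \left(a + k\right) a + a = a k \left(a + k\right) + a = a + a k \left(a + k\right)$)
$- \frac{26507}{Z{\left(34,A{\left(-12,13 \right)} \right)}} = - \frac{26507}{\left(13 + 13^{2} - -144\right) \left(1 + 34^{2} + \left(13 + 13^{2} - -144\right) 34\right)} = - \frac{26507}{\left(13 + 169 + 144\right) \left(1 + 1156 + \left(13 + 169 + 144\right) 34\right)} = - \frac{26507}{326 \left(1 + 1156 + 326 \cdot 34\right)} = - \frac{26507}{326 \left(1 + 1156 + 11084\right)} = - \frac{26507}{326 \cdot 12241} = - \frac{26507}{3990566}$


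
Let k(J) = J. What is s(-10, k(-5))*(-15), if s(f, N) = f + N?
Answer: 225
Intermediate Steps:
s(f, N) = N + f
s(-10, k(-5))*(-15) = (-5 - 10)*(-15) = -15*(-15) = 225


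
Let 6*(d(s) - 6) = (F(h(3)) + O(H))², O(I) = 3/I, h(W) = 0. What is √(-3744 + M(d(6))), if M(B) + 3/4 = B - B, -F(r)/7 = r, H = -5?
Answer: I*√14979/2 ≈ 61.194*I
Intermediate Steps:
F(r) = -7*r
d(s) = 303/50 (d(s) = 6 + (-7*0 + 3/(-5))²/6 = 6 + (0 + 3*(-⅕))²/6 = 6 + (0 - ⅗)²/6 = 6 + (-⅗)²/6 = 6 + (⅙)*(9/25) = 6 + 3/50 = 303/50)
M(B) = -¾ (M(B) = -¾ + (B - B) = -¾ + 0 = -¾)
√(-3744 + M(d(6))) = √(-3744 - ¾) = √(-14979/4) = I*√14979/2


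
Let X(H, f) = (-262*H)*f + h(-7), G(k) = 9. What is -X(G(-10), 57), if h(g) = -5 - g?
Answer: 134404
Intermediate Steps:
X(H, f) = 2 - 262*H*f (X(H, f) = (-262*H)*f + (-5 - 1*(-7)) = -262*H*f + (-5 + 7) = -262*H*f + 2 = 2 - 262*H*f)
-X(G(-10), 57) = -(2 - 262*9*57) = -(2 - 134406) = -1*(-134404) = 134404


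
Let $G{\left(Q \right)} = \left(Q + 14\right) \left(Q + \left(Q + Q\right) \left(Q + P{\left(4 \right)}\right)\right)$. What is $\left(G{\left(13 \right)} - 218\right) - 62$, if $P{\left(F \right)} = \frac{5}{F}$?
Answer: $\frac{20149}{2} \approx 10075.0$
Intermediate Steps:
$G{\left(Q \right)} = \left(14 + Q\right) \left(Q + 2 Q \left(\frac{5}{4} + Q\right)\right)$ ($G{\left(Q \right)} = \left(Q + 14\right) \left(Q + \left(Q + Q\right) \left(Q + \frac{5}{4}\right)\right) = \left(14 + Q\right) \left(Q + 2 Q \left(Q + 5 \cdot \frac{1}{4}\right)\right) = \left(14 + Q\right) \left(Q + 2 Q \left(Q + \frac{5}{4}\right)\right) = \left(14 + Q\right) \left(Q + 2 Q \left(\frac{5}{4} + Q\right)\right)$)
$\left(G{\left(13 \right)} - 218\right) - 62 = \left(\frac{1}{2} \cdot 13 \left(98 + 4 \cdot 13^{2} + 63 \cdot 13\right) - 218\right) - 62 = \left(\frac{1}{2} \cdot 13 \left(98 + 4 \cdot 169 + 819\right) - 218\right) + \left(-147 + 85\right) = \left(\frac{1}{2} \cdot 13 \left(98 + 676 + 819\right) - 218\right) - 62 = \left(\frac{1}{2} \cdot 13 \cdot 1593 - 218\right) - 62 = \left(\frac{20709}{2} - 218\right) - 62 = \frac{20273}{2} - 62 = \frac{20149}{2}$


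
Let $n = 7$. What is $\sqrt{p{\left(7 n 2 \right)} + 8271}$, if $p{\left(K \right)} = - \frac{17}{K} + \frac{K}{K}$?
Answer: $\frac{3 \sqrt{180142}}{14} \approx 90.95$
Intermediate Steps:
$p{\left(K \right)} = 1 - \frac{17}{K}$ ($p{\left(K \right)} = - \frac{17}{K} + 1 = 1 - \frac{17}{K}$)
$\sqrt{p{\left(7 n 2 \right)} + 8271} = \sqrt{\frac{-17 + 7 \cdot 7 \cdot 2}{7 \cdot 7 \cdot 2} + 8271} = \sqrt{\frac{-17 + 49 \cdot 2}{49 \cdot 2} + 8271} = \sqrt{\frac{-17 + 98}{98} + 8271} = \sqrt{\frac{1}{98} \cdot 81 + 8271} = \sqrt{\frac{81}{98} + 8271} = \sqrt{\frac{810639}{98}} = \frac{3 \sqrt{180142}}{14}$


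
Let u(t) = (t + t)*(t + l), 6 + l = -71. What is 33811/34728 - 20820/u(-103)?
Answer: 1474097/3576984 ≈ 0.41211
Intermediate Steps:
l = -77 (l = -6 - 71 = -77)
u(t) = 2*t*(-77 + t) (u(t) = (t + t)*(t - 77) = (2*t)*(-77 + t) = 2*t*(-77 + t))
33811/34728 - 20820/u(-103) = 33811/34728 - 20820*(-1/(206*(-77 - 103))) = 33811*(1/34728) - 20820/(2*(-103)*(-180)) = 33811/34728 - 20820/37080 = 33811/34728 - 20820*1/37080 = 33811/34728 - 347/618 = 1474097/3576984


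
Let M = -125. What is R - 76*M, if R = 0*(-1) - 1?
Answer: 9499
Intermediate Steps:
R = -1 (R = 0 - 1 = -1)
R - 76*M = -1 - 76*(-125) = -1 + 9500 = 9499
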